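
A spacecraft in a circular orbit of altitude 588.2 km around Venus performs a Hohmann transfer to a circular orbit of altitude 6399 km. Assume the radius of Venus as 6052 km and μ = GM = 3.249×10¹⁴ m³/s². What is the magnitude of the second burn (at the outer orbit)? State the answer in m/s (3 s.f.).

r₁ = 6052 + 588.2 = 6640.2 km = 6.6402×10⁶ m.
r₂ = 6052 + 6399 = 12451 km = 1.2451×10⁷ m.
Transfer ellipse a_t = (r₁ + r₂)/2 = 9.546×10⁶ m.
At r₁: circular v_c1 = √(μ/r₁) = 6995 m/s; transfer-periapsis v_p = √[μ(2/r₁ − 1/a_t)] = 7989 m/s.
At r₂: circular v_c2 = √(μ/r₂) = 5108 m/s; transfer-apoapsis v_a = √[μ(2/r₂ − 1/a_t)] = 4261 m/s.
Δv₂ = v_c2 − v_a = 847.7 m/s.

Δv ≈ 848 m/s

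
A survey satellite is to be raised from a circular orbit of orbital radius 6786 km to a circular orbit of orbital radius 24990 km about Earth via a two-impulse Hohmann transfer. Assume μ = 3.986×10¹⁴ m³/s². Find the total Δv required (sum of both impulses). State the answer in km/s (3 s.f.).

Δv_total ≈ 3.33 km/s

r₁ = 6786 km = 6.786×10⁶ m.
r₂ = 24990 km = 2.499×10⁷ m.
Transfer ellipse a_t = (r₁ + r₂)/2 = 1.589×10⁷ m.
At r₁: circular v_c1 = √(μ/r₁) = 7664 m/s; transfer-perigee v_p = √[μ(2/r₁ − 1/a_t)] = 9612 m/s.
Δv₁ = v_p − v_c1 = 1948 m/s.
At r₂: circular v_c2 = √(μ/r₂) = 3994 m/s; transfer-apogee v_a = √[μ(2/r₂ − 1/a_t)] = 2610 m/s.
Δv₂ = v_c2 − v_a = 1384 m/s.
Total Δv = Δv₁ + Δv₂ = 3332 m/s = 3.332 km/s.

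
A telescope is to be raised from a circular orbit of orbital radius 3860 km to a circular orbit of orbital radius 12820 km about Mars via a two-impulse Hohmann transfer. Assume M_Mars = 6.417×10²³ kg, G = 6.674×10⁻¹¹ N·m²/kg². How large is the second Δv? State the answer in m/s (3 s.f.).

μ = GM = 6.674×10⁻¹¹ × 6.417×10²³ = 4.283×10¹³ m³/s².
r₁ = 3860 km = 3.860×10⁶ m.
r₂ = 12820 km = 1.282×10⁷ m.
Transfer ellipse a_t = (r₁ + r₂)/2 = 8.340×10⁶ m.
At r₁: circular v_c1 = √(μ/r₁) = 3331 m/s; transfer-periapsis v_p = √[μ(2/r₁ − 1/a_t)] = 4130 m/s.
At r₂: circular v_c2 = √(μ/r₂) = 1828 m/s; transfer-apoapsis v_a = √[μ(2/r₂ − 1/a_t)] = 1243 m/s.
Δv₂ = v_c2 − v_a = 584.3 m/s.

Δv ≈ 584 m/s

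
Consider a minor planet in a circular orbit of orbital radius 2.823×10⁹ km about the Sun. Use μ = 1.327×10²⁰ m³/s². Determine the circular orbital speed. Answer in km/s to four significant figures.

v ≈ 6.856 km/s

r = 2.823×10⁹ km = 2.823×10¹² m.
For a circular orbit v = √(μ/r) = √(1.327×10²⁰ / 2.823×10¹²) = √(4.701×10⁷) = 6856 m/s.
That is 6.856 km/s.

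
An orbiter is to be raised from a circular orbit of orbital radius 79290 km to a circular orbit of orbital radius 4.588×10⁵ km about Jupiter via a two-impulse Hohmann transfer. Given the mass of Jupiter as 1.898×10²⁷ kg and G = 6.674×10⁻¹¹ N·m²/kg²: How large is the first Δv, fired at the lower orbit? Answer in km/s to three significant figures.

μ = GM = 6.674×10⁻¹¹ × 1.898×10²⁷ = 1.267×10¹⁷ m³/s².
r₁ = 79290 km = 7.929×10⁷ m.
r₂ = 4.588×10⁵ km = 4.588×10⁸ m.
Transfer ellipse a_t = (r₁ + r₂)/2 = 2.690×10⁸ m.
At r₁: circular v_c1 = √(μ/r₁) = 39970 m/s; transfer-perijove v_p = √[μ(2/r₁ − 1/a_t)] = 52200 m/s.
Δv₁ = v_p − v_c1 = 12230 m/s.
= 12.23 km/s.

Δv ≈ 12.2 km/s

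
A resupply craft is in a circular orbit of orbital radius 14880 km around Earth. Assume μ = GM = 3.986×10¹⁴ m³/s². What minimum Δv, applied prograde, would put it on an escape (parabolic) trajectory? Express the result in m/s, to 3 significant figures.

Δv ≈ 2140 m/s

r = 14880 km = 1.488×10⁷ m.
Circular speed v_c = √(μ/r) = 5176 m/s.
Escape speed v_esc = √(2μ/r) = √2 × v_c = 7320 m/s.
Δv = v_esc − v_c = 2144 m/s.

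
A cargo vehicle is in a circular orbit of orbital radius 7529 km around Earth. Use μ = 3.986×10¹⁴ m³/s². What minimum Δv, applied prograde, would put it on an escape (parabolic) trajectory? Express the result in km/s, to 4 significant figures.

Δv ≈ 3.014 km/s

r = 7529 km = 7.529×10⁶ m.
Circular speed v_c = √(μ/r) = 7276 m/s.
Escape speed v_esc = √(2μ/r) = √2 × v_c = 10290 m/s.
Δv = v_esc − v_c = 3014 m/s = 3.014 km/s.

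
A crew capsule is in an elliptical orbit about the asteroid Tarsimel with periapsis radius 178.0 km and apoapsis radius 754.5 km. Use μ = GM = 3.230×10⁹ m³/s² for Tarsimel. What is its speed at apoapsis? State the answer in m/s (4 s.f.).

v ≈ 40.43 m/s

Semi-major axis a = (r_p + r_a)/2 = 466.25 km = 4.662×10⁵ m.
Vis-viva: v² = μ(2/r − 1/a) = 3.230×10⁹ × (2.651×10⁻⁶ − 2.145×10⁻⁶) = 1.634×10³ m²/s².
v = 40.43 m/s.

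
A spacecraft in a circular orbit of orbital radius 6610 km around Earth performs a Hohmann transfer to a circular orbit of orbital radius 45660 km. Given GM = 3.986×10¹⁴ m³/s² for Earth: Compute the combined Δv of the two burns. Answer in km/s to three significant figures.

Δv_total ≈ 3.97 km/s

r₁ = 6610 km = 6.610×10⁶ m.
r₂ = 45660 km = 4.566×10⁷ m.
Transfer ellipse a_t = (r₁ + r₂)/2 = 2.614×10⁷ m.
At r₁: circular v_c1 = √(μ/r₁) = 7765 m/s; transfer-perigee v_p = √[μ(2/r₁ − 1/a_t)] = 10260 m/s.
Δv₁ = v_p − v_c1 = 2499 m/s.
At r₂: circular v_c2 = √(μ/r₂) = 2955 m/s; transfer-apogee v_a = √[μ(2/r₂ − 1/a_t)] = 1486 m/s.
Δv₂ = v_c2 − v_a = 1469 m/s.
Total Δv = Δv₁ + Δv₂ = 3967 m/s = 3.967 km/s.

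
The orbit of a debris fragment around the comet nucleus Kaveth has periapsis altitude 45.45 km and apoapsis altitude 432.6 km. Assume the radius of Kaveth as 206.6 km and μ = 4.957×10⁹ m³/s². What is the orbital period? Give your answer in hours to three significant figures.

T ≈ 7.37 hours

r_p = 206.6 + 45.45 = 252.05 km = 2.5205×10⁵ m.
r_a = 206.6 + 432.6 = 639.20 km = 6.3920×10⁵ m.
Semi-major axis a = (r_p + r_a)/2 = (252.05 + 639.20)/2 = 445.62 km = 4.456×10⁵ m.
By Kepler's third law T = 2π√(a³/μ) = 2π × 4.225×10³ = 2.655×10⁴ s.
= 7.374 hours.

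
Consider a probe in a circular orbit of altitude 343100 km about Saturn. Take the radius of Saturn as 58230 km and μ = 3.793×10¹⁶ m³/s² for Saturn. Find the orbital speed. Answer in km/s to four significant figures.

r = 58230 + 343100 = 401330 km = 4.0133×10⁸ m.
For a circular orbit v = √(μ/r) = √(3.793×10¹⁶ / 4.013×10⁸) = √(9.451×10⁷) = 9722 m/s.
That is 9.722 km/s.

v ≈ 9.722 km/s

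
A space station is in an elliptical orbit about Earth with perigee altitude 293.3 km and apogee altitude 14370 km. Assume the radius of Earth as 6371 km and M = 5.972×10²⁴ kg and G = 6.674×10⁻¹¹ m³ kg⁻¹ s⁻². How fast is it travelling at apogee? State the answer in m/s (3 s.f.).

v ≈ 3060 m/s

μ = GM = 6.674×10⁻¹¹ × 5.972×10²⁴ = 3.986×10¹⁴ m³/s².
r_p = 6371 + 293.3 = 6664.3 km = 6.6643×10⁶ m.
r_a = 6371 + 14370 = 20741 km = 2.0741×10⁷ m.
Semi-major axis a = (r_p + r_a)/2 = 13703 km = 1.370×10⁷ m.
Vis-viva: v² = μ(2/r − 1/a) = 3.986×10¹⁴ × (9.643×10⁻⁸ − 7.298×10⁻⁸) = 9.346×10⁶ m²/s².
v = 3057 m/s.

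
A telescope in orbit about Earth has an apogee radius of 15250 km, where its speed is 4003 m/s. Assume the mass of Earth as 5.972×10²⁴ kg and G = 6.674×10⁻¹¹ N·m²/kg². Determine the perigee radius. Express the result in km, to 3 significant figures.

μ = GM = 6.674×10⁻¹¹ × 5.972×10²⁴ = 3.986×10¹⁴ m³/s².
r_a = 1.525×10⁷ m.
Specific energy ε = v²/2 − μ/r = -1.812×10⁷ J/kg, so a = −μ/(2ε) = 1.100×10⁷ m.
The apsides satisfy r_p + r_a = 2a, so the perigee radius is 2a − r_a = 6.742×10⁶ m = 6741.6 km.

perigee radius ≈ 6740 km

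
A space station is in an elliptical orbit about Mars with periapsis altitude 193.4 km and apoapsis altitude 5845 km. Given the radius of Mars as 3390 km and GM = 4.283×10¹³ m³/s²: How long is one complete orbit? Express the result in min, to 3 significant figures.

T ≈ 260 min

r_p = 3390 + 193.4 = 3583.4 km = 3.5834×10⁶ m.
r_a = 3390 + 5845 = 9235.0 km = 9.2350×10⁶ m.
Semi-major axis a = (r_p + r_a)/2 = (3583.4 + 9235.0)/2 = 6409.2 km = 6.409×10⁶ m.
By Kepler's third law T = 2π√(a³/μ) = 2π × 2.479×10³ = 1.558×10⁴ s.
= 259.6 min.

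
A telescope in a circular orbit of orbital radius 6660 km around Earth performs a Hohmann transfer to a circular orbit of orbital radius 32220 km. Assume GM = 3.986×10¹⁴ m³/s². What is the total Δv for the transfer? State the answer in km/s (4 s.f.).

Δv_total ≈ 3.682 km/s

r₁ = 6660 km = 6.660×10⁶ m.
r₂ = 32220 km = 3.222×10⁷ m.
Transfer ellipse a_t = (r₁ + r₂)/2 = 1.944×10⁷ m.
At r₁: circular v_c1 = √(μ/r₁) = 7736 m/s; transfer-perigee v_p = √[μ(2/r₁ − 1/a_t)] = 9960 m/s.
Δv₁ = v_p − v_c1 = 2223 m/s.
At r₂: circular v_c2 = √(μ/r₂) = 3517 m/s; transfer-apogee v_a = √[μ(2/r₂ − 1/a_t)] = 2059 m/s.
Δv₂ = v_c2 − v_a = 1459 m/s.
Total Δv = Δv₁ + Δv₂ = 3682 m/s = 3.682 km/s.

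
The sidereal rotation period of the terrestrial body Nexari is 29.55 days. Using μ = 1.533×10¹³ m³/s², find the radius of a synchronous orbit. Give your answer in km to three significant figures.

r_sync ≈ 1.36×10⁵ km

T = 29.55 days = 2.553×10⁶ s.
A synchronous orbit has period T, so by Kepler's third law a = (μT²/4π²)^(1/3).
μT²/4π² = 1.533×10¹³ × (2.553×10⁶)² / 39.48 = 2.531×10²⁴ m³.
a = 1.363×10⁸ m = 1.3628×10⁵ km.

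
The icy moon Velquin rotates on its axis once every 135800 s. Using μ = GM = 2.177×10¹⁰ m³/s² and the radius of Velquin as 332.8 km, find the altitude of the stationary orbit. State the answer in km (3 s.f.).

A synchronous orbit has period T, so by Kepler's third law a = (μT²/4π²)^(1/3).
μT²/4π² = 2.177×10¹⁰ × (1.358×10⁵)² / 39.48 = 1.017×10¹⁹ m³.
a = 2.167×10⁶ m = 2166.5 km.
Altitude h = a − R = 2166.5 − 332.8 = 1833.7 km.

h_sync ≈ 1830 km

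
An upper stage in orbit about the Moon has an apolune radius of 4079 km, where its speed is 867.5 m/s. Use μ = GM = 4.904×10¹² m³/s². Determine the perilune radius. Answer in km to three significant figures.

r_a = 4.079×10⁶ m.
Specific energy ε = v²/2 − μ/r = -8.260×10⁵ J/kg, so a = −μ/(2ε) = 2.969×10⁶ m.
The apsides satisfy r_p + r_a = 2a, so the perilune radius is 2a − r_a = 1.858×10⁶ m = 1858.2 km.

perilune radius ≈ 1860 km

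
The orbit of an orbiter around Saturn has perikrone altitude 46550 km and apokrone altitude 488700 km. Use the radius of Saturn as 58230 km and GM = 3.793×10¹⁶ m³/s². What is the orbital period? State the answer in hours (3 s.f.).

T ≈ 52.7 hours

r_p = 58230 + 46550 = 104780 km = 1.0478×10⁸ m.
r_a = 58230 + 488700 = 546930 km = 5.4693×10⁸ m.
Semi-major axis a = (r_p + r_a)/2 = (1.0478×10⁵ + 5.4693×10⁵)/2 = 3.2586×10⁵ km = 3.259×10⁸ m.
By Kepler's third law T = 2π√(a³/μ) = 2π × 3.020×10⁴ = 1.898×10⁵ s.
= 52.71 hours.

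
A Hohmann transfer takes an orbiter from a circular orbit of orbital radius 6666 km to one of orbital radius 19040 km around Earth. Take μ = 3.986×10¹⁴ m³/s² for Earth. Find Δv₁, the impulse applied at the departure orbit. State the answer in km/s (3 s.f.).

r₁ = 6666 km = 6.666×10⁶ m.
r₂ = 19040 km = 1.904×10⁷ m.
Transfer ellipse a_t = (r₁ + r₂)/2 = 1.285×10⁷ m.
At r₁: circular v_c1 = √(μ/r₁) = 7733 m/s; transfer-perigee v_p = √[μ(2/r₁ − 1/a_t)] = 9412 m/s.
Δv₁ = v_p − v_c1 = 1679 m/s.
= 1.679 km/s.

Δv ≈ 1.68 km/s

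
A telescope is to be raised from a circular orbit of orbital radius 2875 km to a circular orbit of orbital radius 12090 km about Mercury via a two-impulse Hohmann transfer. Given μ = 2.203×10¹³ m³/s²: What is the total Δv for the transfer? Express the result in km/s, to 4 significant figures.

Δv_total ≈ 1.264 km/s

r₁ = 2875 km = 2.875×10⁶ m.
r₂ = 12090 km = 1.209×10⁷ m.
Transfer ellipse a_t = (r₁ + r₂)/2 = 7.482×10⁶ m.
At r₁: circular v_c1 = √(μ/r₁) = 2768 m/s; transfer-periherm v_p = √[μ(2/r₁ − 1/a_t)] = 3519 m/s.
Δv₁ = v_p − v_c1 = 750.5 m/s.
At r₂: circular v_c2 = √(μ/r₂) = 1350 m/s; transfer-apoherm v_a = √[μ(2/r₂ − 1/a_t)] = 836.7 m/s.
Δv₂ = v_c2 − v_a = 513.1 m/s.
Total Δv = Δv₁ + Δv₂ = 1264 m/s = 1.264 km/s.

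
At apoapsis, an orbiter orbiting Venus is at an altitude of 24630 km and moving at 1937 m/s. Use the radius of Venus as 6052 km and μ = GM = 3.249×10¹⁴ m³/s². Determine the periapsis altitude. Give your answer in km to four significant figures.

periapsis altitude ≈ 553.9 km

r_a = 6052 + 24630 = 30682 km = 3.068×10⁷ m.
Specific energy ε = v²/2 − μ/r = -8.713×10⁶ J/kg, so a = −μ/(2ε) = 1.864×10⁷ m.
The apsides satisfy r_p + r_a = 2a, so the periapsis radius is 2a − r_a = 6.606×10⁶ m = 6605.9 km.
Periapsis altitude = 6605.9 − 6052 = 553.88 km.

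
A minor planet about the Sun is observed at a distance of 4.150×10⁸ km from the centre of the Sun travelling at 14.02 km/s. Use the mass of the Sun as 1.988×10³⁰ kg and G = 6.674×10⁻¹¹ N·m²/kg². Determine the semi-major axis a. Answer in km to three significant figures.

a ≈ 3.00×10⁸ km

μ = GM = 6.674×10⁻¹¹ × 1.988×10³⁰ = 1.327×10²⁰ m³/s².
r = 4.150×10¹¹ m.
Specific orbital energy ε = v²/2 − μ/r = (14020)²/2 − 1.327×10²⁰/4.150×10¹¹ = -2.214×10⁸ J/kg.
Since ε = −μ/(2a), a = −μ/(2ε) = 2.996×10¹¹ m = 2.9960×10⁸ km.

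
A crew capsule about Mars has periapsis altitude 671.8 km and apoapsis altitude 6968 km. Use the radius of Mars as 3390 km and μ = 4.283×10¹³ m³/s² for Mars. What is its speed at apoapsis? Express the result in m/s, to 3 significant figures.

r_p = 3390 + 671.8 = 4061.8 km = 4.0618×10⁶ m.
r_a = 3390 + 6968 = 10358 km = 1.0358×10⁷ m.
Semi-major axis a = (r_p + r_a)/2 = 7209.9 km = 7.210×10⁶ m.
Vis-viva: v² = μ(2/r − 1/a) = 4.283×10¹³ × (1.931×10⁻⁷ − 1.387×10⁻⁷) = 2.329×10⁶ m²/s².
v = 1526 m/s.

v ≈ 1530 m/s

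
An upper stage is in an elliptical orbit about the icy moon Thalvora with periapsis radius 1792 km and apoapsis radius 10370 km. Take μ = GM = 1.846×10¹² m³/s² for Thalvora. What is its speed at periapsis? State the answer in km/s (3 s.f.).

v ≈ 1.33 km/s

Semi-major axis a = (r_p + r_a)/2 = 6081.0 km = 6.081×10⁶ m.
Vis-viva: v² = μ(2/r − 1/a) = 1.846×10¹² × (1.116×10⁻⁶ − 1.644×10⁻⁷) = 1.757×10⁶ m²/s².
v = 1325 m/s = 1.325 km/s.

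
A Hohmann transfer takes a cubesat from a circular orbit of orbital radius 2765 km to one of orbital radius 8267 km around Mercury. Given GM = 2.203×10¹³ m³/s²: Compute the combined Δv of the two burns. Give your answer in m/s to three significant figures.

r₁ = 2765 km = 2.765×10⁶ m.
r₂ = 8267 km = 8.267×10⁶ m.
Transfer ellipse a_t = (r₁ + r₂)/2 = 5.516×10⁶ m.
At r₁: circular v_c1 = √(μ/r₁) = 2823 m/s; transfer-periherm v_p = √[μ(2/r₁ − 1/a_t)] = 3456 m/s.
Δv₁ = v_p − v_c1 = 632.9 m/s.
At r₂: circular v_c2 = √(μ/r₂) = 1632 m/s; transfer-apoherm v_a = √[μ(2/r₂ − 1/a_t)] = 1156 m/s.
Δv₂ = v_c2 − v_a = 476.7 m/s.
Total Δv = Δv₁ + Δv₂ = 1110 m/s.

Δv_total ≈ 1110 m/s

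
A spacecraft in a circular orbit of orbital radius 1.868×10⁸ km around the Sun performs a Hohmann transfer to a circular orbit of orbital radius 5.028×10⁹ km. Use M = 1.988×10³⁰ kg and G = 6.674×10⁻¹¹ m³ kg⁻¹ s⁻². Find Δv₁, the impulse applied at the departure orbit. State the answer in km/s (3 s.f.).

Δv ≈ 10.4 km/s

μ = GM = 6.674×10⁻¹¹ × 1.988×10³⁰ = 1.327×10²⁰ m³/s².
r₁ = 1.868×10⁸ km = 1.868×10¹¹ m.
r₂ = 5.028×10⁹ km = 5.028×10¹² m.
Transfer ellipse a_t = (r₁ + r₂)/2 = 2.607×10¹² m.
At r₁: circular v_c1 = √(μ/r₁) = 26650 m/s; transfer-perihelion v_p = √[μ(2/r₁ − 1/a_t)] = 37010 m/s.
Δv₁ = v_p − v_c1 = 10360 m/s.
= 10.36 km/s.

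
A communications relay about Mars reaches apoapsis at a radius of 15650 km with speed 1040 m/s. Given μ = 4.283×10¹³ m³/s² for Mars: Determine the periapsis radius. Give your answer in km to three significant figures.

periapsis radius ≈ 3850 km

r_a = 1.565×10⁷ m.
Specific energy ε = v²/2 − μ/r = -2.196×10⁶ J/kg, so a = −μ/(2ε) = 9.752×10⁶ m.
The apsides satisfy r_p + r_a = 2a, so the periapsis radius is 2a − r_a = 3.854×10⁶ m = 3854.2 km.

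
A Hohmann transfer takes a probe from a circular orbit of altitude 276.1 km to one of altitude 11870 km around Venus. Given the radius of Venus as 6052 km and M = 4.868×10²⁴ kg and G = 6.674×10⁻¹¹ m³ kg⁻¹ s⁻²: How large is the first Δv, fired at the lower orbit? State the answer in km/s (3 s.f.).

Δv ≈ 1.55 km/s

μ = GM = 6.674×10⁻¹¹ × 4.868×10²⁴ = 3.249×10¹⁴ m³/s².
r₁ = 6052 + 276.1 = 6328.1 km = 6.3281×10⁶ m.
r₂ = 6052 + 11870 = 17922 km = 1.7922×10⁷ m.
Transfer ellipse a_t = (r₁ + r₂)/2 = 1.213×10⁷ m.
At r₁: circular v_c1 = √(μ/r₁) = 7165 m/s; transfer-periapsis v_p = √[μ(2/r₁ − 1/a_t)] = 8711 m/s.
Δv₁ = v_p − v_c1 = 1546 m/s.
= 1.546 km/s.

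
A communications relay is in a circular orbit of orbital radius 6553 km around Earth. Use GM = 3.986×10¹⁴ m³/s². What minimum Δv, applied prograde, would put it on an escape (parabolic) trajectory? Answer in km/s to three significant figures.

Δv ≈ 3.23 km/s

r = 6553 km = 6.553×10⁶ m.
Circular speed v_c = √(μ/r) = 7799 m/s.
Escape speed v_esc = √(2μ/r) = √2 × v_c = 11030 m/s.
Δv = v_esc − v_c = 3231 m/s = 3.231 km/s.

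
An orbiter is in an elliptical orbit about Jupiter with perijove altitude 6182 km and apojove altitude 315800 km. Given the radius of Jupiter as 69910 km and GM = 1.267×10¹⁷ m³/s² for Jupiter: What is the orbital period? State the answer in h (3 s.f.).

r_p = 69910 + 6182 = 76092 km = 7.6092×10⁷ m.
r_a = 69910 + 315800 = 385710 km = 3.8571×10⁸ m.
Semi-major axis a = (r_p + r_a)/2 = (76092 + 3.8571×10⁵)/2 = 2.3090×10⁵ km = 2.309×10⁸ m.
By Kepler's third law T = 2π√(a³/μ) = 2π × 9.857×10³ = 6.193×10⁴ s.
= 17.20 h.

T ≈ 17.2 h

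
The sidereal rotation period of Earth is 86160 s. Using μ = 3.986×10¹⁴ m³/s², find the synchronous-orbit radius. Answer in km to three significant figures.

A synchronous orbit has period T, so by Kepler's third law a = (μT²/4π²)^(1/3).
μT²/4π² = 3.986×10¹⁴ × (8.616×10⁴)² / 39.48 = 7.495×10²² m³.
a = 4.216×10⁷ m = 42163 km.

r_sync ≈ 42200 km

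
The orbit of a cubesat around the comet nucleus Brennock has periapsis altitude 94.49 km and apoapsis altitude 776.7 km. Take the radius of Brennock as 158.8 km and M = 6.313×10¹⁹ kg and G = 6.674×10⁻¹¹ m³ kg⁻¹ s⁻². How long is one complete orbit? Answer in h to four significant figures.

T ≈ 12.32 h

μ = GM = 6.674×10⁻¹¹ × 6.313×10¹⁹ = 4.213×10⁹ m³/s².
r_p = 158.8 + 94.49 = 253.29 km = 2.5329×10⁵ m.
r_a = 158.8 + 776.7 = 935.50 km = 9.3550×10⁵ m.
Semi-major axis a = (r_p + r_a)/2 = (253.29 + 935.50)/2 = 594.39 km = 5.944×10⁵ m.
By Kepler's third law T = 2π√(a³/μ) = 2π × 7.060×10³ = 4.436×10⁴ s.
= 12.32 h.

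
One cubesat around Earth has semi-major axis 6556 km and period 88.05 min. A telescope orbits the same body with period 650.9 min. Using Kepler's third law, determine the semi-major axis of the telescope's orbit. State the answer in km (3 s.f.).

Kepler's third law: a³ ∝ T², so a₂ = a₁ (T₂/T₁)^(2/3).
T₂/T₁ = 7.392, (T₂/T₁)^(2/3) = 3.795.
a₂ = 6556 × 3.795 = 24880 km.

a₂ ≈ 24900 km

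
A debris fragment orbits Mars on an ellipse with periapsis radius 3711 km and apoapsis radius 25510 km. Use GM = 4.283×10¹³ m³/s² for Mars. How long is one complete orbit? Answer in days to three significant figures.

T ≈ 0.621 days

Semi-major axis a = (r_p + r_a)/2 = (3711.0 + 25510)/2 = 14610 km = 1.461×10⁷ m.
By Kepler's third law T = 2π√(a³/μ) = 2π × 8.533×10³ = 5.362×10⁴ s.
= 0.6206 days.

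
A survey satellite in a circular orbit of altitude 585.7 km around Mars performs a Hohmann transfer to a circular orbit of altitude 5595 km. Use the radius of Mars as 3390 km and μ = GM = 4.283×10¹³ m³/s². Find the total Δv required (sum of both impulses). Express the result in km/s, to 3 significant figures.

Δv_total ≈ 1.06 km/s

r₁ = 3390 + 585.7 = 3975.7 km = 3.9757×10⁶ m.
r₂ = 3390 + 5595 = 8985.0 km = 8.9850×10⁶ m.
Transfer ellipse a_t = (r₁ + r₂)/2 = 6.480×10⁶ m.
At r₁: circular v_c1 = √(μ/r₁) = 3282 m/s; transfer-periapsis v_p = √[μ(2/r₁ − 1/a_t)] = 3865 m/s.
Δv₁ = v_p − v_c1 = 582.6 m/s.
At r₂: circular v_c2 = √(μ/r₂) = 2183 m/s; transfer-apoapsis v_a = √[μ(2/r₂ − 1/a_t)] = 1710 m/s.
Δv₂ = v_c2 − v_a = 473.2 m/s.
Total Δv = Δv₁ + Δv₂ = 1056 m/s = 1.056 km/s.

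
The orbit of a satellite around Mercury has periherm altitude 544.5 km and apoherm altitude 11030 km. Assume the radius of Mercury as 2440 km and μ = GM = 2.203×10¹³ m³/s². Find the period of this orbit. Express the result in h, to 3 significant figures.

r_p = 2440 + 544.5 = 2984.5 km = 2.9845×10⁶ m.
r_a = 2440 + 11030 = 13470 km = 1.3470×10⁷ m.
Semi-major axis a = (r_p + r_a)/2 = (2984.5 + 13470)/2 = 8227.2 km = 8.227×10⁶ m.
By Kepler's third law T = 2π√(a³/μ) = 2π × 5.028×10³ = 3.159×10⁴ s.
= 8.775 h.

T ≈ 8.78 h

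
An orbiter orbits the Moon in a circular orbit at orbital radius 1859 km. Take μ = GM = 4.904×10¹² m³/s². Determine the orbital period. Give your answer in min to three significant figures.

r = 1859 km = 1.859×10⁶ m.
Kepler's third law: T = 2π√(r³/μ) = 2π√((1.859×10⁶)³ / 4.904×10¹²).
r³/μ = 1.310×10⁶ s², so T = 2π × 1.145×10³ = 7.192×10³ s.
Converting: 7.192×10³ s ÷ 60.00 = 119.9 min.

T ≈ 120 min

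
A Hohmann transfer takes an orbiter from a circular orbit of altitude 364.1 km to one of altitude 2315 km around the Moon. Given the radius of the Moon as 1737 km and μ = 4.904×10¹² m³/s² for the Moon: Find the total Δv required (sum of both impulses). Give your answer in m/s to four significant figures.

Δv_total ≈ 416.5 m/s

r₁ = 1737 + 364.1 = 2101.1 km = 2.1011×10⁶ m.
r₂ = 1737 + 2315 = 4052.0 km = 4.0520×10⁶ m.
Transfer ellipse a_t = (r₁ + r₂)/2 = 3.077×10⁶ m.
At r₁: circular v_c1 = √(μ/r₁) = 1528 m/s; transfer-perilune v_p = √[μ(2/r₁ − 1/a_t)] = 1753 m/s.
Δv₁ = v_p − v_c1 = 225.5 m/s.
At r₂: circular v_c2 = √(μ/r₂) = 1100 m/s; transfer-apolune v_a = √[μ(2/r₂ − 1/a_t)] = 909.1 m/s.
Δv₂ = v_c2 − v_a = 191.0 m/s.
Total Δv = Δv₁ + Δv₂ = 416.5 m/s.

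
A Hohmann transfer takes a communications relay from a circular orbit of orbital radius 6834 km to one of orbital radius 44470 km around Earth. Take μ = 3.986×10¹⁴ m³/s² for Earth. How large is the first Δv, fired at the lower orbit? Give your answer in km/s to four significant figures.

r₁ = 6834 km = 6.834×10⁶ m.
r₂ = 44470 km = 4.447×10⁷ m.
Transfer ellipse a_t = (r₁ + r₂)/2 = 2.565×10⁷ m.
At r₁: circular v_c1 = √(μ/r₁) = 7637 m/s; transfer-perigee v_p = √[μ(2/r₁ − 1/a_t)] = 10060 m/s.
Δv₁ = v_p − v_c1 = 2418 m/s.
= 2.418 km/s.

Δv ≈ 2.418 km/s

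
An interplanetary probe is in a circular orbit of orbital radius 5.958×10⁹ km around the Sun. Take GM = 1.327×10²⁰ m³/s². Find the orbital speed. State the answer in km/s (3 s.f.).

r = 5.958×10⁹ km = 5.958×10¹² m.
For a circular orbit v = √(μ/r) = √(1.327×10²⁰ / 5.958×10¹²) = √(2.227×10⁷) = 4719 m/s.
That is 4.719 km/s.

v ≈ 4.72 km/s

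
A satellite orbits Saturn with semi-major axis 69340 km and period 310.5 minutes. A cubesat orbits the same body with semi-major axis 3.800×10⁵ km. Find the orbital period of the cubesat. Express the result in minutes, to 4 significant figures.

Kepler's third law: T² ∝ a³, so T₂ = T₁ (a₂/a₁)^(3/2).
a₂/a₁ = 5.480, (a₂/a₁)^(3/2) = 12.83.
T₂ = 310.5 × 12.83 = 3983 minutes.

T₂ ≈ 3983 minutes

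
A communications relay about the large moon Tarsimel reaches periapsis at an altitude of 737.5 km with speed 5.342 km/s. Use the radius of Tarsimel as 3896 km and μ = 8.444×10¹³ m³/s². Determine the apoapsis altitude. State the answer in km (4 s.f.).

apoapsis altitude ≈ 12820 km

r_p = 3896 + 737.5 = 4633.5 km = 4.634×10⁶ m.
Specific energy ε = v²/2 − μ/r = -3.955×10⁶ J/kg, so a = −μ/(2ε) = 1.067×10⁷ m.
The apsides satisfy r_p + r_a = 2a, so the apoapsis radius is 2a − r_p = 1.671×10⁷ m = 16715 km.
Apoapsis altitude = 16715 − 3896 = 12819 km.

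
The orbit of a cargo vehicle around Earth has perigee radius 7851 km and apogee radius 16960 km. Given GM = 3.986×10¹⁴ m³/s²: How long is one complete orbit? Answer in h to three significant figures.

Semi-major axis a = (r_p + r_a)/2 = (7851.0 + 16960)/2 = 12406 km = 1.241×10⁷ m.
By Kepler's third law T = 2π√(a³/μ) = 2π × 2.189×10³ = 1.375×10⁴ s.
= 3.820 h.

T ≈ 3.82 h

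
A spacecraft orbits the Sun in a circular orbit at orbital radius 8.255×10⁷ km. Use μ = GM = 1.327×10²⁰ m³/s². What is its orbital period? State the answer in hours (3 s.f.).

T ≈ 3590 hours

r = 8.255×10⁷ km = 8.255×10¹⁰ m.
Kepler's third law: T = 2π√(r³/μ) = 2π√((8.255×10¹⁰)³ / 1.327×10²⁰).
r³/μ = 4.239×10¹² s², so T = 2π × 2.059×10⁶ = 1.294×10⁷ s.
Converting: 1.294×10⁷ s ÷ 3600 = 3593 hours.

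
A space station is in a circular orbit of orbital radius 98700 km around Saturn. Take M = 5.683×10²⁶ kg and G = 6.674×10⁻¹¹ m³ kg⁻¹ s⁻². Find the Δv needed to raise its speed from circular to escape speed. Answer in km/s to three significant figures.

μ = GM = 6.674×10⁻¹¹ × 5.683×10²⁶ = 3.793×10¹⁶ m³/s².
r = 98700 km = 9.870×10⁷ m.
Circular speed v_c = √(μ/r) = 19600 m/s.
Escape speed v_esc = √(2μ/r) = √2 × v_c = 27720 m/s.
Δv = v_esc − v_c = 8120 m/s = 8.120 km/s.

Δv ≈ 8.12 km/s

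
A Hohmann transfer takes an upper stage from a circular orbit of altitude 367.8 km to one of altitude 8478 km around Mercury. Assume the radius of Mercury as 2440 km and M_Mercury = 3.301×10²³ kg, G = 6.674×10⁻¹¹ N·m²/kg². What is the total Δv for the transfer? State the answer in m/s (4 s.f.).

Δv_total ≈ 1244 m/s

μ = GM = 6.674×10⁻¹¹ × 3.301×10²³ = 2.203×10¹³ m³/s².
r₁ = 2440 + 367.8 = 2807.8 km = 2.8078×10⁶ m.
r₂ = 2440 + 8478 = 10918 km = 1.0918×10⁷ m.
Transfer ellipse a_t = (r₁ + r₂)/2 = 6.863×10⁶ m.
At r₁: circular v_c1 = √(μ/r₁) = 2801 m/s; transfer-periherm v_p = √[μ(2/r₁ − 1/a_t)] = 3533 m/s.
Δv₁ = v_p − v_c1 = 731.9 m/s.
At r₂: circular v_c2 = √(μ/r₂) = 1421 m/s; transfer-apoherm v_a = √[μ(2/r₂ − 1/a_t)] = 908.6 m/s.
Δv₂ = v_c2 − v_a = 511.9 m/s.
Total Δv = Δv₁ + Δv₂ = 1244 m/s.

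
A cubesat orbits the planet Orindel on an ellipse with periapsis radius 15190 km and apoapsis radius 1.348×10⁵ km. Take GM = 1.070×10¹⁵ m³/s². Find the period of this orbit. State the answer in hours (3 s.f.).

T ≈ 34.7 hours

Semi-major axis a = (r_p + r_a)/2 = (15190 + 1.3480×10⁵)/2 = 74995 km = 7.500×10⁷ m.
By Kepler's third law T = 2π√(a³/μ) = 2π × 1.985×10⁴ = 1.247×10⁵ s.
= 34.65 hours.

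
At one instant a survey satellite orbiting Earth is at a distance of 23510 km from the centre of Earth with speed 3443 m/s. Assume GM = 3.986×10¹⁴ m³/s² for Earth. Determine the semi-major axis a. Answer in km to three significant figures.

r = 2.351×10⁷ m.
Specific orbital energy ε = v²/2 − μ/r = (3443)²/2 − 3.986×10¹⁴/2.351×10⁷ = -1.103×10⁷ J/kg.
Since ε = −μ/(2a), a = −μ/(2ε) = 1.807×10⁷ m = 18073 km.

a ≈ 18100 km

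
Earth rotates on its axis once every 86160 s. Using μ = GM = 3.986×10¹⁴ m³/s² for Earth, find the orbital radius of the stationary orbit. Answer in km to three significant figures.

A synchronous orbit has period T, so by Kepler's third law a = (μT²/4π²)^(1/3).
μT²/4π² = 3.986×10¹⁴ × (8.616×10⁴)² / 39.48 = 7.495×10²² m³.
a = 4.216×10⁷ m = 42163 km.

r_sync ≈ 42200 km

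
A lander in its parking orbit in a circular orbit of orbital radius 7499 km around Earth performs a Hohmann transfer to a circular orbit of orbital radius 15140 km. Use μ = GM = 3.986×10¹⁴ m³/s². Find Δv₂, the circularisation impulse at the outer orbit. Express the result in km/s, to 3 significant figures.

Δv ≈ 0.955 km/s

r₁ = 7499 km = 7.499×10⁶ m.
r₂ = 15140 km = 1.514×10⁷ m.
Transfer ellipse a_t = (r₁ + r₂)/2 = 1.132×10⁷ m.
At r₁: circular v_c1 = √(μ/r₁) = 7291 m/s; transfer-perigee v_p = √[μ(2/r₁ − 1/a_t)] = 8432 m/s.
At r₂: circular v_c2 = √(μ/r₂) = 5131 m/s; transfer-apogee v_a = √[μ(2/r₂ − 1/a_t)] = 4176 m/s.
Δv₂ = v_c2 − v_a = 954.7 m/s.
= 0.9547 km/s.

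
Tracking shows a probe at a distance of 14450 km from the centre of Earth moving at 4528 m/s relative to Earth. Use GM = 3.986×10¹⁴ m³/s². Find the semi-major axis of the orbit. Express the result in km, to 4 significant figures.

a ≈ 11500 km

r = 1.445×10⁷ m.
Vis-viva rearranged: 1/a = 2/r − v²/μ = 1.384×10⁻⁷ − 5.144×10⁻⁸ = 8.697×10⁻⁸ m⁻¹.
a = 1.150×10⁷ m = 11498 km.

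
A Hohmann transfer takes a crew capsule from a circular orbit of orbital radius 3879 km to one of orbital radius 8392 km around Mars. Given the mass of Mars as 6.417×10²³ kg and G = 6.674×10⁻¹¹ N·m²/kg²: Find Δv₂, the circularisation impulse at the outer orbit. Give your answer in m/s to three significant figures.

Δv ≈ 463 m/s

μ = GM = 6.674×10⁻¹¹ × 6.417×10²³ = 4.283×10¹³ m³/s².
r₁ = 3879 km = 3.879×10⁶ m.
r₂ = 8392 km = 8.392×10⁶ m.
Transfer ellipse a_t = (r₁ + r₂)/2 = 6.136×10⁶ m.
At r₁: circular v_c1 = √(μ/r₁) = 3323 m/s; transfer-periapsis v_p = √[μ(2/r₁ − 1/a_t)] = 3886 m/s.
At r₂: circular v_c2 = √(μ/r₂) = 2259 m/s; transfer-apoapsis v_a = √[μ(2/r₂ − 1/a_t)] = 1796 m/s.
Δv₂ = v_c2 − v_a = 462.8 m/s.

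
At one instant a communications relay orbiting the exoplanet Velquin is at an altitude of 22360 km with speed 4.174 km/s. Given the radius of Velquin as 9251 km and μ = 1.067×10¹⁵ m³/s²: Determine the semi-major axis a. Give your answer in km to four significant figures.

r = 9251 + 22360 = 31611 km = 3.161×10⁷ m.
Specific orbital energy ε = v²/2 − μ/r = (4174)²/2 − 1.067×10¹⁵/3.161×10⁷ = -2.504×10⁷ J/kg.
Since ε = −μ/(2a), a = −μ/(2ε) = 2.130×10⁷ m = 21303 km.

a ≈ 21300 km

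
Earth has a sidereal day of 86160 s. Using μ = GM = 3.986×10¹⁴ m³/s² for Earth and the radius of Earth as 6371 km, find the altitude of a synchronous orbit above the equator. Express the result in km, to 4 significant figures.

A synchronous orbit has period T, so by Kepler's third law a = (μT²/4π²)^(1/3).
μT²/4π² = 3.986×10¹⁴ × (8.616×10⁴)² / 39.48 = 7.495×10²² m³.
a = 4.216×10⁷ m = 42163 km.
Altitude h = a − R = 42163 − 6371 = 35792 km.

h_sync ≈ 35790 km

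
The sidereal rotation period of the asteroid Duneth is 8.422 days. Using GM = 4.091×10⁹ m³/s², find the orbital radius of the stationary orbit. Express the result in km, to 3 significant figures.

T = 8.422 days = 7.277×10⁵ s.
A synchronous orbit has period T, so by Kepler's third law a = (μT²/4π²)^(1/3).
μT²/4π² = 4.091×10⁹ × (7.277×10⁵)² / 39.48 = 5.487×10¹⁹ m³.
a = 3.800×10⁶ m = 3799.9 km.

r_sync ≈ 3800 km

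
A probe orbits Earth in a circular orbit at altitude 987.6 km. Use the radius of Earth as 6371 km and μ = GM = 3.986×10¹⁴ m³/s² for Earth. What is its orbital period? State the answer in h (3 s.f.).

r = 6371 + 987.6 = 7358.6 km = 7.3586×10⁶ m.
Kepler's third law: T = 2π√(r³/μ) = 2π√((7.359×10⁶)³ / 3.986×10¹⁴).
r³/μ = 9.997×10⁵ s², so T = 2π × 9.998×10² = 6.282×10³ s.
Converting: 6.282×10³ s ÷ 3600 = 1.745 h.

T ≈ 1.75 h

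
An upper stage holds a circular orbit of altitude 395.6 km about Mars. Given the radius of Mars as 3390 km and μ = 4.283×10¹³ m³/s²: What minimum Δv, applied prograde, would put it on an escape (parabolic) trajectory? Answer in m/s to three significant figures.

Δv ≈ 1390 m/s

r = 3390 + 395.6 = 3785.6 km = 3.7856×10⁶ m.
Circular speed v_c = √(μ/r) = 3364 m/s.
Escape speed v_esc = √(2μ/r) = √2 × v_c = 4757 m/s.
Δv = v_esc − v_c = 1393 m/s.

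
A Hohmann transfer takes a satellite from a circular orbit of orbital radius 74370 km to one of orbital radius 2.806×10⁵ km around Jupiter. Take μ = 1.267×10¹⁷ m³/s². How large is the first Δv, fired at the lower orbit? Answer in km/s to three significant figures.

Δv ≈ 10.6 km/s

r₁ = 74370 km = 7.437×10⁷ m.
r₂ = 2.806×10⁵ km = 2.806×10⁸ m.
Transfer ellipse a_t = (r₁ + r₂)/2 = 1.775×10⁸ m.
At r₁: circular v_c1 = √(μ/r₁) = 41280 m/s; transfer-perijove v_p = √[μ(2/r₁ − 1/a_t)] = 51900 m/s.
Δv₁ = v_p − v_c1 = 10620 m/s.
= 10.62 km/s.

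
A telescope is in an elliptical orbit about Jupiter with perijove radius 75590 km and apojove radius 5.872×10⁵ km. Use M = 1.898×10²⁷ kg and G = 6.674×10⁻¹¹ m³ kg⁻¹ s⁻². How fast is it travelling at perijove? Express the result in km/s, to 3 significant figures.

v ≈ 54.5 km/s

μ = GM = 6.674×10⁻¹¹ × 1.898×10²⁷ = 1.267×10¹⁷ m³/s².
Semi-major axis a = (r_p + r_a)/2 = 3.3140×10⁵ km = 3.314×10⁸ m.
Vis-viva: v² = μ(2/r − 1/a) = 1.267×10¹⁷ × (2.646×10⁻⁸ − 3.018×10⁻⁹) = 2.969×10⁹ m²/s².
v = 54490 m/s = 54.49 km/s.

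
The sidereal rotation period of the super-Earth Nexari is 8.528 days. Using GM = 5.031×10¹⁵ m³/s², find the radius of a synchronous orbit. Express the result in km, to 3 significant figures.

T = 8.528 days = 7.368×10⁵ s.
A synchronous orbit has period T, so by Kepler's third law a = (μT²/4π²)^(1/3).
μT²/4π² = 5.031×10¹⁵ × (7.368×10⁵)² / 39.48 = 6.919×10²⁵ m³.
a = 4.105×10⁸ m = 4.1052×10⁵ km.

r_sync ≈ 4.11×10⁵ km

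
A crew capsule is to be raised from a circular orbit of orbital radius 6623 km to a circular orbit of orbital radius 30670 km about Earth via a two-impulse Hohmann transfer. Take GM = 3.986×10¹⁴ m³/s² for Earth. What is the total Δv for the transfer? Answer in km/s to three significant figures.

r₁ = 6623 km = 6.623×10⁶ m.
r₂ = 30670 km = 3.067×10⁷ m.
Transfer ellipse a_t = (r₁ + r₂)/2 = 1.865×10⁷ m.
At r₁: circular v_c1 = √(μ/r₁) = 7758 m/s; transfer-perigee v_p = √[μ(2/r₁ − 1/a_t)] = 9949 m/s.
Δv₁ = v_p − v_c1 = 2192 m/s.
At r₂: circular v_c2 = √(μ/r₂) = 3605 m/s; transfer-apogee v_a = √[μ(2/r₂ − 1/a_t)] = 2149 m/s.
Δv₂ = v_c2 − v_a = 1457 m/s.
Total Δv = Δv₁ + Δv₂ = 3648 m/s = 3.648 km/s.

Δv_total ≈ 3.65 km/s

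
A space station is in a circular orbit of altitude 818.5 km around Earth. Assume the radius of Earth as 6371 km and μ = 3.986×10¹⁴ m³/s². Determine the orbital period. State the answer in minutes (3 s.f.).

r = 6371 + 818.5 = 7189.5 km = 7.1895×10⁶ m.
Kepler's third law: T = 2π√(r³/μ) = 2π√((7.190×10⁶)³ / 3.986×10¹⁴).
r³/μ = 9.323×10⁵ s², so T = 2π × 9.656×10² = 6.067×10³ s.
Converting: 6.067×10³ s ÷ 60.00 = 101.1 minutes.

T ≈ 101 minutes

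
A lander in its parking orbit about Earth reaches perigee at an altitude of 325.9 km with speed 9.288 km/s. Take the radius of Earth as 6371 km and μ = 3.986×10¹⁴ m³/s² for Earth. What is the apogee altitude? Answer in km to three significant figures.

apogee altitude ≈ 11300 km

r_p = 6371 + 325.9 = 6696.9 km = 6.697×10⁶ m.
Specific energy ε = v²/2 − μ/r = -1.639×10⁷ J/kg, so a = −μ/(2ε) = 1.216×10⁷ m.
The apsides satisfy r_p + r_a = 2a, so the apogee radius is 2a − r_p = 1.763×10⁷ m = 17628 km.
Apogee altitude = 17628 − 6371 = 11257 km.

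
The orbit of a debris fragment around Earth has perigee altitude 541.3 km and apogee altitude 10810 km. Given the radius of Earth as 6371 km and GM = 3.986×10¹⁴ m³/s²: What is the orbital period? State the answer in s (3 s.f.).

r_p = 6371 + 541.3 = 6912.3 km = 6.9123×10⁶ m.
r_a = 6371 + 10810 = 17181 km = 1.7181×10⁷ m.
Semi-major axis a = (r_p + r_a)/2 = (6912.3 + 17181)/2 = 12047 km = 1.205×10⁷ m.
By Kepler's third law T = 2π√(a³/μ) = 2π × 2.094×10³ = 1.316×10⁴ s.

T ≈ 13200 s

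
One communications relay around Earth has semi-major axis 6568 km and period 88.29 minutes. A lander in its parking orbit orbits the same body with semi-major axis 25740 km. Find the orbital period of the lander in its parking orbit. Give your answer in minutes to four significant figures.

Kepler's third law: T² ∝ a³, so T₂ = T₁ (a₂/a₁)^(3/2).
a₂/a₁ = 3.919, (a₂/a₁)^(3/2) = 7.758.
T₂ = 88.29 × 7.758 = 685.0 minutes.

T₂ ≈ 685.0 minutes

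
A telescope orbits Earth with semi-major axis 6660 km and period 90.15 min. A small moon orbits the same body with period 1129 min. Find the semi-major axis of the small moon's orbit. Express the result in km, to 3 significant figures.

a₂ ≈ 35900 km

Kepler's third law: a³ ∝ T², so a₂ = a₁ (T₂/T₁)^(2/3).
T₂/T₁ = 12.52, (T₂/T₁)^(2/3) = 5.393.
a₂ = 6660 × 5.393 = 35920 km.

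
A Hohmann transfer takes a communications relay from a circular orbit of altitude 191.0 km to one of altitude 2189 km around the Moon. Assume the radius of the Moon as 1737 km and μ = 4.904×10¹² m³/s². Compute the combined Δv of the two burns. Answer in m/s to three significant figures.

r₁ = 1737 + 191.0 = 1928.0 km = 1.9280×10⁶ m.
r₂ = 1737 + 2189 = 3926.0 km = 3.9260×10⁶ m.
Transfer ellipse a_t = (r₁ + r₂)/2 = 2.927×10⁶ m.
At r₁: circular v_c1 = √(μ/r₁) = 1595 m/s; transfer-perilune v_p = √[μ(2/r₁ − 1/a_t)] = 1847 m/s.
Δv₁ = v_p − v_c1 = 252.2 m/s.
At r₂: circular v_c2 = √(μ/r₂) = 1118 m/s; transfer-apolune v_a = √[μ(2/r₂ − 1/a_t)] = 907.1 m/s.
Δv₂ = v_c2 − v_a = 210.6 m/s.
Total Δv = Δv₁ + Δv₂ = 462.8 m/s.

Δv_total ≈ 463 m/s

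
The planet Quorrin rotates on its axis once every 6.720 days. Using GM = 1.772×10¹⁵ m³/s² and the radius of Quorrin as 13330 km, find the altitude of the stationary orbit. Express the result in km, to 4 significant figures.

T = 6.720 days = 5.806×10⁵ s.
A synchronous orbit has period T, so by Kepler's third law a = (μT²/4π²)^(1/3).
μT²/4π² = 1.772×10¹⁵ × (5.806×10⁵)² / 39.48 = 1.513×10²⁵ m³.
a = 2.473×10⁸ m = 2.4734×10⁵ km.
Altitude h = a − R = 2.4734×10⁵ − 13330 = 2.3401×10⁵ km.

h_sync ≈ 2.340×10⁵ km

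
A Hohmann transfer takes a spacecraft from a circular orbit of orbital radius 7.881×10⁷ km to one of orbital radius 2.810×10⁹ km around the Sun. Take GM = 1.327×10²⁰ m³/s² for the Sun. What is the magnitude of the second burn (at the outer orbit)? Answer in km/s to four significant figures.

r₁ = 7.881×10⁷ km = 7.881×10¹⁰ m.
r₂ = 2.810×10⁹ km = 2.810×10¹² m.
Transfer ellipse a_t = (r₁ + r₂)/2 = 1.444×10¹² m.
At r₁: circular v_c1 = √(μ/r₁) = 41030 m/s; transfer-perihelion v_p = √[μ(2/r₁ − 1/a_t)] = 57230 m/s.
At r₂: circular v_c2 = √(μ/r₂) = 6872 m/s; transfer-aphelion v_a = √[μ(2/r₂ − 1/a_t)] = 1605 m/s.
Δv₂ = v_c2 − v_a = 5267 m/s.
= 5.267 km/s.

Δv ≈ 5.267 km/s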